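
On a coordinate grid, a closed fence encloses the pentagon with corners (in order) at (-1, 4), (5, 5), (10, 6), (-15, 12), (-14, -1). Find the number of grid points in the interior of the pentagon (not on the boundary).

By the shoelace formula, twice the signed area is |((-1)·5 − 5·4) + (5·6 − 10·5) + (10·12 − (-15)·6) + ((-15)·(-1) − (-14)·12) + ((-14)·4 − (-1)·(-1))| = 291, so the area is 291/2.
Summing gcd(|Δx|,|Δy|) over the edges gives the boundary count: gcd(6,1) + gcd(5,1) + gcd(25,6) + gcd(1,13) + gcd(13,5) = 1+1+1+1+1 = 5.
Pick's theorem gives I = A − B/2 + 1 = 291/2 − 5/2 + 1 = 144.

144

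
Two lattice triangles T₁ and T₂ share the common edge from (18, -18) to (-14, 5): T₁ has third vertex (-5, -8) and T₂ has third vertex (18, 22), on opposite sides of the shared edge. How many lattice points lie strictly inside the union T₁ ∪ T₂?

The union is the simple quadrilateral with vertices (18, -18), (-5, -8), (-14, 5), (18, 22) in order.
Using the shoelace formula, 2A = |[18·(-8) − (-5)·(-18)] + [(-5)·5 − (-14)·(-8)] + [(-14)·22 − 18·5] + [18·(-18) − 18·22]| = 1489, so the area is 744.5.
Along each edge there are gcd(|Δx|,|Δy|)+1 lattice points, so counting each shared vertex once the boundary has gcd(23,10) + gcd(9,13) + gcd(32,17) + gcd(0,40) = 1+1+1+40 = 43.
By Pick's theorem I = A − B/2 + 1 = 744.5 − 43/2 + 1 = 724.

724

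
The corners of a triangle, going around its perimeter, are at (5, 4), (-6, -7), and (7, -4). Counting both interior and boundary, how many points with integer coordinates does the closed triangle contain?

The shoelace formula gives twice the area as |(5·(-7) − (-6)·4) + ((-6)·(-4) − 7·(-7)) + (7·4 − 5·(-4))| = 110, so the area is 55.
The number of boundary lattice points is Σ gcd(|Δx|,|Δy|) = gcd(11,11) + gcd(13,3) + gcd(2,8) = 11+1+2 = 14.
Pick's theorem gives I = A − B/2 + 1 = 55 − 14/2 + 1 = 49, so the closed region contains I + B = 49 + 14 = 63 lattice points.

63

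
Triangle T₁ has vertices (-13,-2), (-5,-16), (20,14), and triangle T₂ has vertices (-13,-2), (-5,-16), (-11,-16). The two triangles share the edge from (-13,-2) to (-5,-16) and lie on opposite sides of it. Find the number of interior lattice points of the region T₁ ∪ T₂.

331

The union is the simple quadrilateral with vertices (-13,-2), (20,14), (-5,-16), (-11,-16) in order.
The shoelace formula gives twice the area as |[(-13)·14 − 20·(-2)] + [20·(-16) − (-5)·14] + [(-5)·(-16) − (-11)·(-16)] + [(-11)·(-2) − (-13)·(-16)]| = 674, so the area is 337.
Along each edge there are gcd(|Δx|,|Δy|)+1 lattice points, so counting each shared vertex once the boundary has gcd(33,16) + gcd(25,30) + gcd(6,0) + gcd(2,14) = 1+5+6+2 = 14.
By Pick's theorem I = A − B/2 + 1 = 337 − 14/2 + 1 = 331.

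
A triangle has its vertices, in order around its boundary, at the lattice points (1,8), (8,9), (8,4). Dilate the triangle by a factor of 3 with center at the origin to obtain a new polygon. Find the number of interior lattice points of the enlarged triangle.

148

By the shoelace formula, twice the signed area is |[1·9 − 8·8] + [8·4 − 8·9] + [8·8 − 1·4]| = 35, so the area is 17.5.
Along each edge there are gcd(|Δx|,|Δy|)+1 lattice points, so counting each shared vertex once the boundary has gcd(7,1) + gcd(0,5) + gcd(7,4) = 1+5+1 = 7.
Scaling by 3 multiplies the area by 3² = 9 (so the new area is 157.5) and multiplies the boundary lattice-point count by 3, giving 21.
By Pick's theorem, the interior count of the dilated polygon is 157.5 − 21/2 + 1 = 148.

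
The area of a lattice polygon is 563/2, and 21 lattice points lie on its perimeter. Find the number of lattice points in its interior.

Pick's theorem A = I + B/2 − 1 rearranges to I = A − B/2 + 1 = 563/2 − 21/2 + 1 = 272.

272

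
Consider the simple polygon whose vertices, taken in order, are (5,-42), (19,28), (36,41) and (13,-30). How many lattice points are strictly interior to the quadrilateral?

Using the shoelace formula, 2A = |[5·28 − 19·(-42)] + [19·41 − 36·28] + [36·(-30) − 13·41] + [13·(-42) − 5·(-30)]| = 1300, so the area is 650.
The number of boundary lattice points is Σ gcd(|Δx|,|Δy|) = gcd(14,70) + gcd(17,13) + gcd(23,71) + gcd(8,12) = 14+1+1+4 = 20.
By Pick's theorem A = I + B/2 − 1, so I = 650 − 20/2 + 1 = 641.

641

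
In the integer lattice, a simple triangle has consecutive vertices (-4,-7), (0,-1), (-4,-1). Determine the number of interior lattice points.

By the shoelace formula, twice the signed area is |((-4)·(-1) − 0·(-7)) + (0·(-1) − (-4)·(-1)) + ((-4)·(-7) − (-4)·(-1))| = 24, so the area is 12.
Summing gcd(|Δx|,|Δy|) over the edges gives the boundary count: gcd(4,6) + gcd(4,0) + gcd(0,6) = 2+4+6 = 12.
By Pick's theorem A = I + B/2 − 1, so I = 12 − 12/2 + 1 = 7.

7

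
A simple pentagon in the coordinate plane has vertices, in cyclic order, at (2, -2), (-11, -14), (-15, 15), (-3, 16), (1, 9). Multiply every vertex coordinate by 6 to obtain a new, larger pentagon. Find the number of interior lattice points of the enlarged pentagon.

12280

By the shoelace formula, twice the signed area is |(2·(-14) − (-11)·(-2)) + ((-11)·15 − (-15)·(-14)) + ((-15)·16 − (-3)·15) + ((-3)·9 − 1·16) + (1·(-2) − 2·9)| = 683, so the area is 341.5.
Summing gcd(|Δx|,|Δy|) over the edges gives the boundary count: gcd(13,12) + gcd(4,29) + gcd(12,1) + gcd(4,7) + gcd(1,11) = 1+1+1+1+1 = 5.
Scaling by 6 multiplies the area by 6² = 36 (so the new area is 12294) and multiplies the boundary lattice-point count by 6, giving 30.
By Pick's theorem, the interior count of the dilated polygon is 12294 − 30/2 + 1 = 12280.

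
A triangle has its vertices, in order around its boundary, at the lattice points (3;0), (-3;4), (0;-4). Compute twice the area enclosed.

36

The shoelace formula gives twice the area as |[3·4 − (-3)·0] + [(-3)·(-4) − 0·4] + [0·0 − 3·(-4)]| = 36, so the area is 18.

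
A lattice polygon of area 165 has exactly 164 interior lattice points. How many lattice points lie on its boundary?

4

Pick's theorem gives A = I + B/2 − 1, so B = 2(A − I + 1) = 2(165 − 164 + 1) = 4.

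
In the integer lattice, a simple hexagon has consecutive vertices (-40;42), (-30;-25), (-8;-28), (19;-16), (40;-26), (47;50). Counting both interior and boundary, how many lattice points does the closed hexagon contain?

By the shoelace formula, twice the signed area is |((-40)·(-25) − (-30)·42) + ((-30)·(-28) − (-8)·(-25)) + ((-8)·(-16) − 19·(-28)) + (19·(-26) − 40·(-16)) + (40·50 − 47·(-26)) + (47·42 − (-40)·50)| = 10902, so the area is 5451.
Summing gcd(|Δx|,|Δy|) over the edges gives the boundary count: gcd(10,67) + gcd(22,3) + gcd(27,12) + gcd(21,10) + gcd(7,76) + gcd(87,8) = 1+1+3+1+1+1 = 8.
Pick's theorem gives I = A − B/2 + 1 = 5451 − 8/2 + 1 = 5448, so the closed region contains I + B = 5448 + 8 = 5456 lattice points.

5456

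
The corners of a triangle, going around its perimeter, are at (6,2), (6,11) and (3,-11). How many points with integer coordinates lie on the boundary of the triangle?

The number of boundary lattice points is Σ gcd(|Δx|,|Δy|) = gcd(0,9) + gcd(3,22) + gcd(3,13) = 9+1+1 = 11.

11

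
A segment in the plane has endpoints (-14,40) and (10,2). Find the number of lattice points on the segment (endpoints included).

3

The number of lattice points on a segment between lattice points is gcd(|Δx|,|Δy|) + 1 = gcd(24,38) + 1 = 2 + 1 = 3.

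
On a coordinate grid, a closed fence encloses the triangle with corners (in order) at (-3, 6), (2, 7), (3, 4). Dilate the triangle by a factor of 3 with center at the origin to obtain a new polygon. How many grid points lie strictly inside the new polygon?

The shoelace formula gives twice the area as |[(-3)·7 − 2·6] + [2·4 − 3·7] + [3·6 − (-3)·4]| = 16, so the area is 8.
The number of boundary lattice points is Σ gcd(|Δx|,|Δy|) = gcd(5,1) + gcd(1,3) + gcd(6,2) = 1+1+2 = 4.
Scaling by 3 multiplies the area by 3² = 9 (so the new area is 72) and multiplies the boundary lattice-point count by 3, giving 12.
By Pick's theorem, the interior count of the dilated polygon is 72 − 12/2 + 1 = 67.

67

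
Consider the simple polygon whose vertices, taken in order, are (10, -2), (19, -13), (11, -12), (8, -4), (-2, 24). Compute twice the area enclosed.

By the shoelace formula, twice the signed area is |(10·(-13) − 19·(-2)) + (19·(-12) − 11·(-13)) + (11·(-4) − 8·(-12)) + (8·24 − (-2)·(-4)) + ((-2)·(-2) − 10·24)| = 177, so the area is 88.5.

177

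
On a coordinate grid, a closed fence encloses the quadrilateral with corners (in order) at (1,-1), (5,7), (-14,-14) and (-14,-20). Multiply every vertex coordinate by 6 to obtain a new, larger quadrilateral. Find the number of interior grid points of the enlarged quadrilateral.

By the shoelace formula, twice the signed area is |[1·7 − 5·(-1)] + [5·(-14) − (-14)·7] + [(-14)·(-20) − (-14)·(-14)] + [(-14)·(-1) − 1·(-20)]| = 158, so the area is 79.
The number of boundary lattice points is Σ gcd(|Δx|,|Δy|) = gcd(4,8) + gcd(19,21) + gcd(0,6) + gcd(15,19) = 4+1+6+1 = 12.
Scaling by 6 multiplies the area by 6² = 36 (so the new area is 2844) and multiplies the boundary lattice-point count by 6, giving 72.
By Pick's theorem, the interior count of the dilated polygon is 2844 − 72/2 + 1 = 2809.

2809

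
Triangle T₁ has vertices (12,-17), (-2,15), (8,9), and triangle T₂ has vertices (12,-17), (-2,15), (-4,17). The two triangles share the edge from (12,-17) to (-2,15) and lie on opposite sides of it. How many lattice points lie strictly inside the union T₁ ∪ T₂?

The union is the simple quadrilateral with vertices (12,-17), (8,9), (-2,15), (-4,17) in order.
Using the shoelace formula, 2A = |(12·9 − 8·(-17)) + (8·15 − (-2)·9) + ((-2)·17 − (-4)·15) + ((-4)·(-17) − 12·17)| = 272, so the area is 136.
Along each edge there are gcd(|Δx|,|Δy|)+1 lattice points, so counting each shared vertex once the boundary has gcd(4,26) + gcd(10,6) + gcd(2,2) + gcd(16,34) = 2+2+2+2 = 8.
By Pick's theorem I = A − B/2 + 1 = 136 − 8/2 + 1 = 133.

133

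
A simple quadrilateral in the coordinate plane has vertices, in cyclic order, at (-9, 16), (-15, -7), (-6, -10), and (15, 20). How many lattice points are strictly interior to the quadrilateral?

By the shoelace formula, twice the signed area is |[(-9)·(-7) − (-15)·16] + [(-15)·(-10) − (-6)·(-7)] + [(-6)·20 − 15·(-10)] + [15·16 − (-9)·20]| = 861, so the area is 430.5.
Summing gcd(|Δx|,|Δy|) over the edges gives the boundary count: gcd(6,23) + gcd(9,3) + gcd(21,30) + gcd(24,4) = 1+3+3+4 = 11.
Pick's theorem gives I = A − B/2 + 1 = 430.5 − 11/2 + 1 = 426.

426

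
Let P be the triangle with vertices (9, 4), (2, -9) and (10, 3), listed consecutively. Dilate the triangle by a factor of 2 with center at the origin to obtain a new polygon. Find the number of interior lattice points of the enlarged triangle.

35

The shoelace formula gives twice the area as |(9·(-9) − 2·4) + (2·3 − 10·(-9)) + (10·4 − 9·3)| = 20, so the area is 10.
The number of boundary lattice points is Σ gcd(|Δx|,|Δy|) = gcd(7,13) + gcd(8,12) + gcd(1,1) = 1+4+1 = 6.
Scaling by 2 multiplies the area by 2² = 4 (so the new area is 40) and multiplies the boundary lattice-point count by 2, giving 12.
By Pick's theorem, the interior count of the dilated polygon is 40 − 12/2 + 1 = 35.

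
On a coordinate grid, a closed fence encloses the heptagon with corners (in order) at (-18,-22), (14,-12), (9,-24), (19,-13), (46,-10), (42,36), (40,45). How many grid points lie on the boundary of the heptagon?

The number of boundary lattice points is Σ gcd(|Δx|,|Δy|) = gcd(32,10) + gcd(5,12) + gcd(10,11) + gcd(27,3) + gcd(4,46) + gcd(2,9) + gcd(58,67) = 2+1+1+3+2+1+1 = 11.

11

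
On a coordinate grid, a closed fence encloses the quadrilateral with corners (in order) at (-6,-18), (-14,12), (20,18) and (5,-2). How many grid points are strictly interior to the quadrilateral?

520

By the shoelace formula, twice the signed area is |((-6)·12 − (-14)·(-18)) + ((-14)·18 − 20·12) + (20·(-2) − 5·18) + (5·(-18) − (-6)·(-2))| = 1048, so the area is 524.
The number of boundary lattice points is Σ gcd(|Δx|,|Δy|) = gcd(8,30) + gcd(34,6) + gcd(15,20) + gcd(11,16) = 2+2+5+1 = 10.
Pick's theorem gives I = A − B/2 + 1 = 524 − 10/2 + 1 = 520.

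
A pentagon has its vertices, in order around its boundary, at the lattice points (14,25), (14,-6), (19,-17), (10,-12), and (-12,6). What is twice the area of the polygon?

1084

Using the shoelace formula, 2A = |(14·(-6) − 14·25) + (14·(-17) − 19·(-6)) + (19·(-12) − 10·(-17)) + (10·6 − (-12)·(-12)) + ((-12)·25 − 14·6)| = 1084, so the area is 542.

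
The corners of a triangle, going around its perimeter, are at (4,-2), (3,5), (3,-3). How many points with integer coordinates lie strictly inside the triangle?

0

By the shoelace formula, twice the signed area is |(4·5 − 3·(-2)) + (3·(-3) − 3·5) + (3·(-2) − 4·(-3))| = 8, so the area is 4.
Summing gcd(|Δx|,|Δy|) over the edges gives the boundary count: gcd(1,7) + gcd(0,8) + gcd(1,1) = 1+8+1 = 10.
By Pick's theorem A = I + B/2 − 1, so I = 4 − 10/2 + 1 = 0.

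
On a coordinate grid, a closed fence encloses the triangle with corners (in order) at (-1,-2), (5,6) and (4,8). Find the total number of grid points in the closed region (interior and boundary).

15

The shoelace formula gives twice the area as |[(-1)·6 − 5·(-2)] + [5·8 − 4·6] + [4·(-2) − (-1)·8]| = 20, so the area is 10.
Summing gcd(|Δx|,|Δy|) over the edges gives the boundary count: gcd(6,8) + gcd(1,2) + gcd(5,10) = 2+1+5 = 8.
Pick's theorem gives I = A − B/2 + 1 = 10 − 8/2 + 1 = 7, so the closed region contains I + B = 7 + 8 = 15 lattice points.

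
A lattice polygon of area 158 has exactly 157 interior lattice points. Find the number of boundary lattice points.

4

Pick's theorem gives A = I + B/2 − 1, so B = 2(A − I + 1) = 2(158 − 157 + 1) = 4.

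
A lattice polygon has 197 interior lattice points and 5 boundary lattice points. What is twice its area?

By Pick's theorem, A = I + B/2 − 1 = 197 + 5/2 − 1 = 397/2.
Hence 2A = 397.

397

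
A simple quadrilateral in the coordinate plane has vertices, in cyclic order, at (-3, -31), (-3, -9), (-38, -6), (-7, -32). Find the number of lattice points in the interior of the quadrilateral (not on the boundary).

441

By the shoelace formula, twice the signed area is |[(-3)·(-9) − (-3)·(-31)] + [(-3)·(-6) − (-38)·(-9)] + [(-38)·(-32) − (-7)·(-6)] + [(-7)·(-31) − (-3)·(-32)]| = 905, so the area is 905/2.
Summing gcd(|Δx|,|Δy|) over the edges gives the boundary count: gcd(0,22) + gcd(35,3) + gcd(31,26) + gcd(4,1) = 22+1+1+1 = 25.
Pick's theorem gives I = A − B/2 + 1 = 905/2 − 25/2 + 1 = 441.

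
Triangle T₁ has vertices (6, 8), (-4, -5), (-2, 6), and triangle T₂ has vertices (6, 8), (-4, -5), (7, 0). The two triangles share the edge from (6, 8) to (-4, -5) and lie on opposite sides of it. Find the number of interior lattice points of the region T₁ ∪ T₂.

The union is the simple quadrilateral with vertices (6, 8), (-2, 6), (-4, -5), (7, 0) in order.
By the shoelace formula, twice the signed area is |[6·6 − (-2)·8] + [(-2)·(-5) − (-4)·6] + [(-4)·0 − 7·(-5)] + [7·8 − 6·0]| = 177, so the area is 88.5.
Along each edge there are gcd(|Δx|,|Δy|)+1 lattice points, so counting each shared vertex once the boundary has gcd(8,2) + gcd(2,11) + gcd(11,5) + gcd(1,8) = 2+1+1+1 = 5.
By Pick's theorem I = A − B/2 + 1 = 88.5 − 5/2 + 1 = 87.

87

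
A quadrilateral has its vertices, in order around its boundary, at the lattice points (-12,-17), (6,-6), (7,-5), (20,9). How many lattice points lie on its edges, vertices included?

The number of boundary lattice points is Σ gcd(|Δx|,|Δy|) = gcd(18,11) + gcd(1,1) + gcd(13,14) + gcd(32,26) = 1+1+1+2 = 5.

5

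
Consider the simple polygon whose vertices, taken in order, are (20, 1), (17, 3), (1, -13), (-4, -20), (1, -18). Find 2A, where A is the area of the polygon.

200

Using the shoelace formula, 2A = |(20·3 − 17·1) + (17·(-13) − 1·3) + (1·(-20) − (-4)·(-13)) + ((-4)·(-18) − 1·(-20)) + (1·1 − 20·(-18))| = 200, so the area is 100.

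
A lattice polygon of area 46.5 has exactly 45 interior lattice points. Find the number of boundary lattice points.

5

Pick's theorem gives A = I + B/2 − 1, so B = 2(A − I + 1) = 2(46.5 − 45 + 1) = 5.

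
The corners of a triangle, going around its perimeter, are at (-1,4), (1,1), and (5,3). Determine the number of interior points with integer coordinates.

7

By the shoelace formula, twice the signed area is |[(-1)·1 − 1·4] + [1·3 − 5·1] + [5·4 − (-1)·3]| = 16, so the area is 8.
Summing gcd(|Δx|,|Δy|) over the edges gives the boundary count: gcd(2,3) + gcd(4,2) + gcd(6,1) = 1+2+1 = 4.
By Pick's theorem A = I + B/2 − 1, so I = 8 − 4/2 + 1 = 7.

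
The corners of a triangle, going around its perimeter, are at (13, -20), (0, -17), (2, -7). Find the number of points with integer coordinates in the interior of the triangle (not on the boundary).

Using the shoelace formula, 2A = |(13·(-17) − 0·(-20)) + (0·(-7) − 2·(-17)) + (2·(-20) − 13·(-7))| = 136, so the area is 68.
Along each edge there are gcd(|Δx|,|Δy|)+1 lattice points, so counting each shared vertex once the boundary has gcd(13,3) + gcd(2,10) + gcd(11,13) = 1+2+1 = 4.
Pick's theorem gives I = A − B/2 + 1 = 68 − 4/2 + 1 = 67.

67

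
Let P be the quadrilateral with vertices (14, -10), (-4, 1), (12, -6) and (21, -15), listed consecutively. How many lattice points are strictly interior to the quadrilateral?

By the shoelace formula, twice the signed area is |(14·1 − (-4)·(-10)) + ((-4)·(-6) − 12·1) + (12·(-15) − 21·(-6)) + (21·(-10) − 14·(-15))| = 68, so the area is 34.
Summing gcd(|Δx|,|Δy|) over the edges gives the boundary count: gcd(18,11) + gcd(16,7) + gcd(9,9) + gcd(7,5) = 1+1+9+1 = 12.
Pick's theorem gives I = A − B/2 + 1 = 34 − 12/2 + 1 = 29.

29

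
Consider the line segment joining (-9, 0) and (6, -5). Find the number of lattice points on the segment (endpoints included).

6

The number of lattice points on a segment between lattice points is gcd(|Δx|,|Δy|) + 1 = gcd(15,5) + 1 = 5 + 1 = 6.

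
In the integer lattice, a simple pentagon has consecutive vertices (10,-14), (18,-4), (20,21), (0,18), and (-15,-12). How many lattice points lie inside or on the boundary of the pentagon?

By the shoelace formula, twice the signed area is |(10·(-4) − 18·(-14)) + (18·21 − 20·(-4)) + (20·18 − 0·21) + (0·(-12) − (-15)·18) + ((-15)·(-14) − 10·(-12))| = 1630, so the area is 815.
Along each edge there are gcd(|Δx|,|Δy|)+1 lattice points, so counting each shared vertex once the boundary has gcd(8,10) + gcd(2,25) + gcd(20,3) + gcd(15,30) + gcd(25,2) = 2+1+1+15+1 = 20.
Pick's theorem gives I = A − B/2 + 1 = 815 − 20/2 + 1 = 806, so the closed region contains I + B = 806 + 20 = 826 lattice points.

826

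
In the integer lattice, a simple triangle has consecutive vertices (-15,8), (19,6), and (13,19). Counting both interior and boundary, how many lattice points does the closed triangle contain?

The shoelace formula gives twice the area as |((-15)·6 − 19·8) + (19·19 − 13·6) + (13·8 − (-15)·19)| = 430, so the area is 215.
The number of boundary lattice points is Σ gcd(|Δx|,|Δy|) = gcd(34,2) + gcd(6,13) + gcd(28,11) = 2+1+1 = 4.
Pick's theorem gives I = A − B/2 + 1 = 215 − 4/2 + 1 = 214, so the closed region contains I + B = 214 + 4 = 218 lattice points.

218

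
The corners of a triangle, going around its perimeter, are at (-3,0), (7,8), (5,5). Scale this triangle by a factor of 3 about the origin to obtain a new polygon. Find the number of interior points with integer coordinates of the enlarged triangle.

58

The shoelace formula gives twice the area as |[(-3)·8 − 7·0] + [7·5 − 5·8] + [5·0 − (-3)·5]| = 14, so the area is 7.
Summing gcd(|Δx|,|Δy|) over the edges gives the boundary count: gcd(10,8) + gcd(2,3) + gcd(8,5) = 2+1+1 = 4.
Scaling by 3 multiplies the area by 3² = 9 (so the new area is 63) and multiplies the boundary lattice-point count by 3, giving 12.
By Pick's theorem, the interior count of the dilated polygon is 63 − 12/2 + 1 = 58.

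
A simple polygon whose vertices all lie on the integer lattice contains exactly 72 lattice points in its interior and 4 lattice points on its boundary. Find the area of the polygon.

Pick's theorem states A = I + B/2 − 1, so A = 72 + 4/2 − 1 = 73.

73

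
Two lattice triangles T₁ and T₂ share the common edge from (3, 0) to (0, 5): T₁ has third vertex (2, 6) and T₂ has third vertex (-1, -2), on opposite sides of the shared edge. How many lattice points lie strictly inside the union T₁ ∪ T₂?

The union is the simple quadrilateral with vertices (3, 0), (2, 6), (0, 5), (-1, -2) in order.
The shoelace formula gives twice the area as |[3·6 − 2·0] + [2·5 − 0·6] + [0·(-2) − (-1)·5] + [(-1)·0 − 3·(-2)]| = 39, so the area is 19.5.
Summing gcd(|Δx|,|Δy|) over the edges gives the boundary count: gcd(1,6) + gcd(2,1) + gcd(1,7) + gcd(4,2) = 1+1+1+2 = 5.
By Pick's theorem I = A − B/2 + 1 = 19.5 − 5/2 + 1 = 18.

18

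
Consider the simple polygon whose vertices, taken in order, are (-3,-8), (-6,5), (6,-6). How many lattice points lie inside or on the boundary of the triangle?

The shoelace formula gives twice the area as |[(-3)·5 − (-6)·(-8)] + [(-6)·(-6) − 6·5] + [6·(-8) − (-3)·(-6)]| = 123, so the area is 123/2.
Summing gcd(|Δx|,|Δy|) over the edges gives the boundary count: gcd(3,13) + gcd(12,11) + gcd(9,2) = 1+1+1 = 3.
Pick's theorem gives I = A − B/2 + 1 = 123/2 − 3/2 + 1 = 61, so the closed region contains I + B = 61 + 3 = 64 lattice points.

64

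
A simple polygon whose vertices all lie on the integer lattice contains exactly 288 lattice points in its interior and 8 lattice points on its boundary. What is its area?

Pick's theorem states A = I + B/2 − 1, so A = 288 + 8/2 − 1 = 291.

291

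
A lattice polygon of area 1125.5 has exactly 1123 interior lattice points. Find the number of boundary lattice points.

Pick's theorem gives A = I + B/2 − 1, so B = 2(A − I + 1) = 2(1125.5 − 1123 + 1) = 7.

7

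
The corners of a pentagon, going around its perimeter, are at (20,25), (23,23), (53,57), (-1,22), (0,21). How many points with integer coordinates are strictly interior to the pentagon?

By the shoelace formula, twice the signed area is |(20·23 − 23·25) + (23·57 − 53·23) + (53·22 − (-1)·57) + ((-1)·21 − 0·22) + (0·25 − 20·21)| = 759, so the area is 379.5.
Summing gcd(|Δx|,|Δy|) over the edges gives the boundary count: gcd(3,2) + gcd(30,34) + gcd(54,35) + gcd(1,1) + gcd(20,4) = 1+2+1+1+4 = 9.
Pick's theorem gives I = A − B/2 + 1 = 379.5 − 9/2 + 1 = 376.

376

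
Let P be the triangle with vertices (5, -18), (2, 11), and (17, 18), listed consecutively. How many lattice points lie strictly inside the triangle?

222

Using the shoelace formula, 2A = |[5·11 − 2·(-18)] + [2·18 − 17·11] + [17·(-18) − 5·18]| = 456, so the area is 228.
Summing gcd(|Δx|,|Δy|) over the edges gives the boundary count: gcd(3,29) + gcd(15,7) + gcd(12,36) = 1+1+12 = 14.
By Pick's theorem A = I + B/2 − 1, so I = 228 − 14/2 + 1 = 222.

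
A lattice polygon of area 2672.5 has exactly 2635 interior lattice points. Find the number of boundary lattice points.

Pick's theorem gives A = I + B/2 − 1, so B = 2(A − I + 1) = 2(2672.5 − 2635 + 1) = 77.

77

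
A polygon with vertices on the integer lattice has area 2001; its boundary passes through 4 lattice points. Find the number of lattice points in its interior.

Pick's theorem A = I + B/2 − 1 rearranges to I = A − B/2 + 1 = 2001 − 4/2 + 1 = 2000.

2000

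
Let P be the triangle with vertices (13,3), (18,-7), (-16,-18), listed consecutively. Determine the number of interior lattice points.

195

The shoelace formula gives twice the area as |(13·(-7) − 18·3) + (18·(-18) − (-16)·(-7)) + ((-16)·3 − 13·(-18))| = 395, so the area is 395/2.
The number of boundary lattice points is Σ gcd(|Δx|,|Δy|) = gcd(5,10) + gcd(34,11) + gcd(29,21) = 5+1+1 = 7.
Pick's theorem gives I = A − B/2 + 1 = 395/2 − 7/2 + 1 = 195.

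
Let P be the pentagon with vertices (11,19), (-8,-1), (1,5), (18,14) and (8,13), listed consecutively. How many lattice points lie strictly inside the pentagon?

75

The shoelace formula gives twice the area as |[11·(-1) − (-8)·19] + [(-8)·5 − 1·(-1)] + [1·14 − 18·5] + [18·13 − 8·14] + [8·19 − 11·13]| = 157, so the area is 157/2.
The number of boundary lattice points is Σ gcd(|Δx|,|Δy|) = gcd(19,20) + gcd(9,6) + gcd(17,9) + gcd(10,1) + gcd(3,6) = 1+3+1+1+3 = 9.
By Pick's theorem A = I + B/2 − 1, so I = 157/2 − 9/2 + 1 = 75.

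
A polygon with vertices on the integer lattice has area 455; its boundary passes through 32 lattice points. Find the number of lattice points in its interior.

440

Pick's theorem A = I + B/2 − 1 rearranges to I = A − B/2 + 1 = 455 − 32/2 + 1 = 440.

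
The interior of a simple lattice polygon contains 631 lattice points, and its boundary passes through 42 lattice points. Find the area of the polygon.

651

Pick's theorem states A = I + B/2 − 1, so A = 631 + 42/2 − 1 = 651.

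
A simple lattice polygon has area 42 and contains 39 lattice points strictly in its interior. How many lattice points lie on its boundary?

Pick's theorem gives A = I + B/2 − 1, so B = 2(A − I + 1) = 2(42 − 39 + 1) = 8.

8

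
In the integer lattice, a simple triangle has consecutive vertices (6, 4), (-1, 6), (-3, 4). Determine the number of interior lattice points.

The shoelace formula gives twice the area as |[6·6 − (-1)·4] + [(-1)·4 − (-3)·6] + [(-3)·4 − 6·4]| = 18, so the area is 9.
Along each edge there are gcd(|Δx|,|Δy|)+1 lattice points, so counting each shared vertex once the boundary has gcd(7,2) + gcd(2,2) + gcd(9,0) = 1+2+9 = 12.
By Pick's theorem A = I + B/2 − 1, so I = 9 − 12/2 + 1 = 4.

4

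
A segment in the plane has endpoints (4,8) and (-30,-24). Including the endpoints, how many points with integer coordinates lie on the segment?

3

The number of lattice points on a segment between lattice points is gcd(|Δx|,|Δy|) + 1 = gcd(34,32) + 1 = 2 + 1 = 3.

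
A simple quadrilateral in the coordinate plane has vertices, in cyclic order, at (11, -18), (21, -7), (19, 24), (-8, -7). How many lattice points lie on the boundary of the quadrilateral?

4

The number of boundary lattice points is Σ gcd(|Δx|,|Δy|) = gcd(10,11) + gcd(2,31) + gcd(27,31) + gcd(19,11) = 1+1+1+1 = 4.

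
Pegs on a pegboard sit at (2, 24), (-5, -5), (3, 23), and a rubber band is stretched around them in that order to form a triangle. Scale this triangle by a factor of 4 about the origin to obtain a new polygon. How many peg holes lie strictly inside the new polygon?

277

Using the shoelace formula, 2A = |(2·(-5) − (-5)·24) + ((-5)·23 − 3·(-5)) + (3·24 − 2·23)| = 36, so the area is 18.
Along each edge there are gcd(|Δx|,|Δy|)+1 lattice points, so counting each shared vertex once the boundary has gcd(7,29) + gcd(8,28) + gcd(1,1) = 1+4+1 = 6.
Scaling by 4 multiplies the area by 4² = 16 (so the new area is 288) and multiplies the boundary lattice-point count by 4, giving 24.
By Pick's theorem, the interior count of the dilated polygon is 288 − 24/2 + 1 = 277.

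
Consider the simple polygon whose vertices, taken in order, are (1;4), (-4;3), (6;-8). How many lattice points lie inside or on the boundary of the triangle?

35

The shoelace formula gives twice the area as |(1·3 − (-4)·4) + ((-4)·(-8) − 6·3) + (6·4 − 1·(-8))| = 65, so the area is 32.5.
Along each edge there are gcd(|Δx|,|Δy|)+1 lattice points, so counting each shared vertex once the boundary has gcd(5,1) + gcd(10,11) + gcd(5,12) = 1+1+1 = 3.
Pick's theorem gives I = A − B/2 + 1 = 32.5 − 3/2 + 1 = 32, so the closed region contains I + B = 32 + 3 = 35 lattice points.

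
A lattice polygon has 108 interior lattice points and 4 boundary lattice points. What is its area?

By Pick's theorem, A = I + B/2 − 1 = 108 + 4/2 − 1 = 109.

109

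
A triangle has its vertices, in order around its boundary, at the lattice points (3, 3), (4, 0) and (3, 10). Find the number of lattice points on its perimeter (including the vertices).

The number of boundary lattice points is Σ gcd(|Δx|,|Δy|) = gcd(1,3) + gcd(1,10) + gcd(0,7) = 1+1+7 = 9.

9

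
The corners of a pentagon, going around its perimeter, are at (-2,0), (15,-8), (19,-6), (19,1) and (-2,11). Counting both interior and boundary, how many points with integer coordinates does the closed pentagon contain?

The shoelace formula gives twice the area as |((-2)·(-8) − 15·0) + (15·(-6) − 19·(-8)) + (19·1 − 19·(-6)) + (19·11 − (-2)·1) + ((-2)·0 − (-2)·11)| = 444, so the area is 222.
The number of boundary lattice points is Σ gcd(|Δx|,|Δy|) = gcd(17,8) + gcd(4,2) + gcd(0,7) + gcd(21,10) + gcd(0,11) = 1+2+7+1+11 = 22.
Pick's theorem gives I = A − B/2 + 1 = 222 − 22/2 + 1 = 212, so the closed region contains I + B = 212 + 22 = 234 lattice points.

234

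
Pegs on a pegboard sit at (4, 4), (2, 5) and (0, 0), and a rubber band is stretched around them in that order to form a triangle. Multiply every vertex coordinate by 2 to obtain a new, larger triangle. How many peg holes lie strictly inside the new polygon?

19

By the shoelace formula, twice the signed area is |[4·5 − 2·4] + [2·0 − 0·5] + [0·4 − 4·0]| = 12, so the area is 6.
The number of boundary lattice points is Σ gcd(|Δx|,|Δy|) = gcd(2,1) + gcd(2,5) + gcd(4,4) = 1+1+4 = 6.
Scaling by 2 multiplies the area by 2² = 4 (so the new area is 24) and multiplies the boundary lattice-point count by 2, giving 12.
By Pick's theorem, the interior count of the dilated polygon is 24 − 12/2 + 1 = 19.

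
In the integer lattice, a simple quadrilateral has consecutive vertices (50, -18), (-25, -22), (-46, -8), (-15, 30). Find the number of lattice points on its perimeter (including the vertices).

10

Along each edge there are gcd(|Δx|,|Δy|)+1 lattice points, so counting each shared vertex once the boundary has gcd(75,4) + gcd(21,14) + gcd(31,38) + gcd(65,48) = 1+7+1+1 = 10.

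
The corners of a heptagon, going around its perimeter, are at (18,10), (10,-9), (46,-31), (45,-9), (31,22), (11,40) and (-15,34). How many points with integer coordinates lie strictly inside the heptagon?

The shoelace formula gives twice the area as |[18·(-9) − 10·10] + [10·(-31) − 46·(-9)] + [46·(-9) − 45·(-31)] + [45·22 − 31·(-9)] + [31·40 − 11·22] + [11·34 − (-15)·40] + [(-15)·10 − 18·34]| = 3302, so the area is 1651.
Along each edge there are gcd(|Δx|,|Δy|)+1 lattice points, so counting each shared vertex once the boundary has gcd(8,19) + gcd(36,22) + gcd(1,22) + gcd(14,31) + gcd(20,18) + gcd(26,6) + gcd(33,24) = 1+2+1+1+2+2+3 = 12.
Pick's theorem gives I = A − B/2 + 1 = 1651 − 12/2 + 1 = 1646.

1646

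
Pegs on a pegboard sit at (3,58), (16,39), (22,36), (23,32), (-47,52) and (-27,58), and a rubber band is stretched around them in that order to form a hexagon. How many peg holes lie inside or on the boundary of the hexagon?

814

The shoelace formula gives twice the area as |[3·39 − 16·58] + [16·36 − 22·39] + [22·32 − 23·36] + [23·52 − (-47)·32] + [(-47)·58 − (-27)·52] + [(-27)·58 − 3·58]| = 1579, so the area is 1579/2.
The number of boundary lattice points is Σ gcd(|Δx|,|Δy|) = gcd(13,19) + gcd(6,3) + gcd(1,4) + gcd(70,20) + gcd(20,6) + gcd(30,0) = 1+3+1+10+2+30 = 47.
Pick's theorem gives I = A − B/2 + 1 = 1579/2 − 47/2 + 1 = 767, so the closed region contains I + B = 767 + 47 = 814 lattice points.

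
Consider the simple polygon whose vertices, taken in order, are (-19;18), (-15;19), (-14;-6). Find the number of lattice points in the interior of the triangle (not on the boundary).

Using the shoelace formula, 2A = |((-19)·19 − (-15)·18) + ((-15)·(-6) − (-14)·19) + ((-14)·18 − (-19)·(-6))| = 101, so the area is 50.5.
The number of boundary lattice points is Σ gcd(|Δx|,|Δy|) = gcd(4,1) + gcd(1,25) + gcd(5,24) = 1+1+1 = 3.
By Pick's theorem A = I + B/2 − 1, so I = 50.5 − 3/2 + 1 = 50.

50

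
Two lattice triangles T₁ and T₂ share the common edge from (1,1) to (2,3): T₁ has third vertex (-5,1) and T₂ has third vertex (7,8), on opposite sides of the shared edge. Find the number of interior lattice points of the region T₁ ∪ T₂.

The union is the simple quadrilateral with vertices (1,1), (-5,1), (2,3), (7,8) in order.
The shoelace formula gives twice the area as |[1·1 − (-5)·1] + [(-5)·3 − 2·1] + [2·8 − 7·3] + [7·1 − 1·8]| = 17, so the area is 8.5.
The number of boundary lattice points is Σ gcd(|Δx|,|Δy|) = gcd(6,0) + gcd(7,2) + gcd(5,5) + gcd(6,7) = 6+1+5+1 = 13.
By Pick's theorem I = A − B/2 + 1 = 8.5 − 13/2 + 1 = 3.

3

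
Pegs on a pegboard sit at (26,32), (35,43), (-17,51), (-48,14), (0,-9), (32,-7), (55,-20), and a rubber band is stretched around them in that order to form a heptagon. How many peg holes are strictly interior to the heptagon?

3730

By the shoelace formula, twice the signed area is |[26·43 − 35·32] + [35·51 − (-17)·43] + [(-17)·14 − (-48)·51] + [(-48)·(-9) − 0·14] + [0·(-7) − 32·(-9)] + [32·(-20) − 55·(-7)] + [55·32 − 26·(-20)]| = 7469, so the area is 7469/2.
The number of boundary lattice points is Σ gcd(|Δx|,|Δy|) = gcd(9,11) + gcd(52,8) + gcd(31,37) + gcd(48,23) + gcd(32,2) + gcd(23,13) + gcd(29,52) = 1+4+1+1+2+1+1 = 11.
By Pick's theorem A = I + B/2 − 1, so I = 7469/2 − 11/2 + 1 = 3730.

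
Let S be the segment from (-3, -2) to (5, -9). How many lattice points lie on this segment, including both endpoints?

2

The number of lattice points on a segment between lattice points is gcd(|Δx|,|Δy|) + 1 = gcd(8,7) + 1 = 1 + 1 = 2.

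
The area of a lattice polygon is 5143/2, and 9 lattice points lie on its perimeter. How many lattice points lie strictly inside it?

2568

From Pick's theorem, I = A − B/2 + 1 = 5143/2 − 9/2 + 1 = 2568.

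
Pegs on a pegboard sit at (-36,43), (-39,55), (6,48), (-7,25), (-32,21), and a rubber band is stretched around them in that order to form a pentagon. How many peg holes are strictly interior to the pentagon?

The shoelace formula gives twice the area as |((-36)·55 − (-39)·43) + ((-39)·48 − 6·55) + (6·25 − (-7)·48) + ((-7)·21 − (-32)·25) + ((-32)·43 − (-36)·21)| = 1986, so the area is 993.
Summing gcd(|Δx|,|Δy|) over the edges gives the boundary count: gcd(3,12) + gcd(45,7) + gcd(13,23) + gcd(25,4) + gcd(4,22) = 3+1+1+1+2 = 8.
By Pick's theorem A = I + B/2 − 1, so I = 993 − 8/2 + 1 = 990.

990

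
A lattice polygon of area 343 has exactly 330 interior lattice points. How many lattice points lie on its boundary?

28

Pick's theorem gives A = I + B/2 − 1, so B = 2(A − I + 1) = 2(343 − 330 + 1) = 28.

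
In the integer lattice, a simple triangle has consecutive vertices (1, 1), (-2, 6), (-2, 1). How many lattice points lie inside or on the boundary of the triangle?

13

The shoelace formula gives twice the area as |[1·6 − (-2)·1] + [(-2)·1 − (-2)·6] + [(-2)·1 − 1·1]| = 15, so the area is 15/2.
The number of boundary lattice points is Σ gcd(|Δx|,|Δy|) = gcd(3,5) + gcd(0,5) + gcd(3,0) = 1+5+3 = 9.
Pick's theorem gives I = A − B/2 + 1 = 15/2 − 9/2 + 1 = 4, so the closed region contains I + B = 4 + 9 = 13 lattice points.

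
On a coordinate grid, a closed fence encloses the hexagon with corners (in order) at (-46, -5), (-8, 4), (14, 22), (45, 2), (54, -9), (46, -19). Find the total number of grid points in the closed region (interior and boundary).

1829

By the shoelace formula, twice the signed area is |[(-46)·4 − (-8)·(-5)] + [(-8)·22 − 14·4] + [14·2 − 45·22] + [45·(-9) − 54·2] + [54·(-19) − 46·(-9)] + [46·(-5) − (-46)·(-19)]| = 3647, so the area is 1823.5.
Along each edge there are gcd(|Δx|,|Δy|)+1 lattice points, so counting each shared vertex once the boundary has gcd(38,9) + gcd(22,18) + gcd(31,20) + gcd(9,11) + gcd(8,10) + gcd(92,14) = 1+2+1+1+2+2 = 9.
Pick's theorem gives I = A − B/2 + 1 = 1823.5 − 9/2 + 1 = 1820, so the closed region contains I + B = 1820 + 9 = 1829 lattice points.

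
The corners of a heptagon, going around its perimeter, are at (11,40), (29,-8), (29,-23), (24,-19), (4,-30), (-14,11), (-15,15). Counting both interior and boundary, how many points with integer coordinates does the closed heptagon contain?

Using the shoelace formula, 2A = |[11·(-8) − 29·40] + [29·(-23) − 29·(-8)] + [29·(-19) − 24·(-23)] + [24·(-30) − 4·(-19)] + [4·11 − (-14)·(-30)] + [(-14)·15 − (-15)·11] + [(-15)·40 − 11·15]| = 3512, so the area is 1756.
Along each edge there are gcd(|Δx|,|Δy|)+1 lattice points, so counting each shared vertex once the boundary has gcd(18,48) + gcd(0,15) + gcd(5,4) + gcd(20,11) + gcd(18,41) + gcd(1,4) + gcd(26,25) = 6+15+1+1+1+1+1 = 26.
Pick's theorem gives I = A − B/2 + 1 = 1756 − 26/2 + 1 = 1744, so the closed region contains I + B = 1744 + 26 = 1770 lattice points.

1770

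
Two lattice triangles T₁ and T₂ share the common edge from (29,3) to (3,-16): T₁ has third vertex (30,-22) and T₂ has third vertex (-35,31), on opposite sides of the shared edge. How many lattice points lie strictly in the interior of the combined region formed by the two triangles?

The union is the simple quadrilateral with vertices (29,3), (30,-22), (3,-16), (-35,31) in order.
By the shoelace formula, twice the signed area is |(29·(-22) − 30·3) + (30·(-16) − 3·(-22)) + (3·31 − (-35)·(-16)) + ((-35)·3 − 29·31)| = 2613, so the area is 1306.5.
The number of boundary lattice points is Σ gcd(|Δx|,|Δy|) = gcd(1,25) + gcd(27,6) + gcd(38,47) + gcd(64,28) = 1+3+1+4 = 9.
By Pick's theorem I = A − B/2 + 1 = 1306.5 − 9/2 + 1 = 1303.

1303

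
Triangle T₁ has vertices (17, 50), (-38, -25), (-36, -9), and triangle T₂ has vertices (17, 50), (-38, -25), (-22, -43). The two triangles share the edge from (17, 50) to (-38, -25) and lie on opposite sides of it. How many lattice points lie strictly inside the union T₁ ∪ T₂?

1457

The union is the simple quadrilateral with vertices (17, 50), (-36, -9), (-38, -25), (-22, -43) in order.
Using the shoelace formula, 2A = |[17·(-9) − (-36)·50] + [(-36)·(-25) − (-38)·(-9)] + [(-38)·(-43) − (-22)·(-25)] + [(-22)·50 − 17·(-43)]| = 2920, so the area is 1460.
The number of boundary lattice points is Σ gcd(|Δx|,|Δy|) = gcd(53,59) + gcd(2,16) + gcd(16,18) + gcd(39,93) = 1+2+2+3 = 8.
By Pick's theorem I = A − B/2 + 1 = 1460 − 8/2 + 1 = 1457.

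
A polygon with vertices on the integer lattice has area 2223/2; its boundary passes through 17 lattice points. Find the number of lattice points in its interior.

From Pick's theorem, I = A − B/2 + 1 = 2223/2 − 17/2 + 1 = 1104.

1104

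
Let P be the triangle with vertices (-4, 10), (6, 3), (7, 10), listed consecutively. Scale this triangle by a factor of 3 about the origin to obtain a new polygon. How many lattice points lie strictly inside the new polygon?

328

By the shoelace formula, twice the signed area is |[(-4)·3 − 6·10] + [6·10 − 7·3] + [7·10 − (-4)·10]| = 77, so the area is 77/2.
The number of boundary lattice points is Σ gcd(|Δx|,|Δy|) = gcd(10,7) + gcd(1,7) + gcd(11,0) = 1+1+11 = 13.
Scaling by 3 multiplies the area by 3² = 9 (so the new area is 693/2) and multiplies the boundary lattice-point count by 3, giving 39.
By Pick's theorem, the interior count of the dilated polygon is 693/2 − 39/2 + 1 = 328.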